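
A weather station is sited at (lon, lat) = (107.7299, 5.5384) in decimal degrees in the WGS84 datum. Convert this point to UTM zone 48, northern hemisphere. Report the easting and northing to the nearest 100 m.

E 802500 m, N 612900 m

Zone 48 central meridian λ₀ = 6×48 − 183 = 105°; Δλ = +2.7299°.
Transverse Mercator on WGS84 with k₀ = 0.9996 gives E = 802473.960 m, N = 612874.569 m.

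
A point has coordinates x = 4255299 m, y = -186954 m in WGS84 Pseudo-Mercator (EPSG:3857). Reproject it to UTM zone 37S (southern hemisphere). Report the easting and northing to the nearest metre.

Web Mercator inverse (R = 6378137 m) → φ = -1.67919592°, λ = 38.22600130°.
UTM 37S forward: E = 413907.430 m, N = 9814380.823 m.

E 413907 m, N 9814381 m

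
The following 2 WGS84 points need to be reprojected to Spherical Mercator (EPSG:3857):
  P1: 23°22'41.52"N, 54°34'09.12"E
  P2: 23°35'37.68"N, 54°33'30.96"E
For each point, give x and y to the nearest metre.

P1: x 6074616 m, y 2677820 m; P2: x 6073436 m, y 2703988 m

Web Mercator: x = R·λ, y = R·ln tan(π/4+φ/2), R = 6378137 m.
P1 (23.3782°, 54.5692°) → (6074615.557, 2677820.058) m.
P2 (23.5938°, 54.5586°) → (6073435.570, 2703988.412) m.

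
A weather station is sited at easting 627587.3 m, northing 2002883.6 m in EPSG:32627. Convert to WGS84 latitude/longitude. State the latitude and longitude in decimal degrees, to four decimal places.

lat 18.1110°, lon -19.7941°

Zone 27N: λ₀ = -21°, k₀ = 0.9996, false easting 500000 m.
Meridian distance M = (N − FN)/k₀ = 2003685.1 m.
Inverse transverse Mercator on WGS84 gives φ = 18.11099961°, λ = -19.79409977°.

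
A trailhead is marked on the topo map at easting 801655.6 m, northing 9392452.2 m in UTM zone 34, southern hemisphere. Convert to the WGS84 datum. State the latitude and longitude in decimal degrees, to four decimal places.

Zone 34S: λ₀ = 21°, k₀ = 0.9996, false easting 500000 m, false northing 10000000 m.
Meridian distance M = (N − FN)/k₀ = -607790.9 m.
Inverse transverse Mercator on WGS84 gives φ = -5.49030025°, λ = 23.72230025°.

lat -5.4903°, lon 23.7223°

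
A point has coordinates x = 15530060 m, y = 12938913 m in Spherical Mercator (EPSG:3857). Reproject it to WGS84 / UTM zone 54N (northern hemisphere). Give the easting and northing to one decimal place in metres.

Web Mercator inverse (R = 6378137 m) → φ = 75.01549973°, λ = 139.50890261°.
UTM 54N forward: E = 456969.215 m, N = 8325877.100 m.

E 456969.2 m, N 8325877.1 m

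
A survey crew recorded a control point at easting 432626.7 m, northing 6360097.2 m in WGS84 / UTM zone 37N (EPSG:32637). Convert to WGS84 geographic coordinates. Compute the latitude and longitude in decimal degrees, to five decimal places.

lat 57.37870°, lon 37.87950°

Zone 37N: λ₀ = 39°, k₀ = 0.9996, false easting 500000 m.
Meridian distance M = (N − FN)/k₀ = 6362642.3 m.
Inverse transverse Mercator on WGS84 gives φ = 57.37869988°, λ = 37.87949995°.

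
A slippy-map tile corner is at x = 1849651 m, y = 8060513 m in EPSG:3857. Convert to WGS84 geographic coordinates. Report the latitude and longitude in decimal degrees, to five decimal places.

lat 58.44090°, lon 16.61570°

R = 6378137 m. λ = x/R = 16.61569764°.
φ = 2·arctan(exp(y/R)) − 90° = 2·arctan(3.53875) − 90° = 58.44090091°.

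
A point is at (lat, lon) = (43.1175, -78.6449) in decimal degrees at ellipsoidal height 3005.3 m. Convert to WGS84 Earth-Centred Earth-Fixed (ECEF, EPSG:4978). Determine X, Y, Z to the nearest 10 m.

WGS84: a = 6378137 m, e² = 0.006694380; N(φ) = a/√(1−e²sin²φ) = 6388133.944 m.
X = (N+h)·cosφ·cosλ = 918533.817 m; Y = (N+h)·cosφ·sinλ = -4573916.384 m; Z = (N(1−e²)+h)·sinφ = 4339093.485 m.

X 918530 m, Y -4573920 m, Z 4339090 m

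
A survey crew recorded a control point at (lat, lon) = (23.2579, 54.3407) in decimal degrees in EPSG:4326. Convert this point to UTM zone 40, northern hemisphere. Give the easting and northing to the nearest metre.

E 227924 m, N 2574564 m

Zone 40 central meridian λ₀ = 6×40 − 183 = 57°; Δλ = -2.6593°.
Transverse Mercator on WGS84 with k₀ = 0.9996 gives E = 227923.690 m, N = 2574564.122 m.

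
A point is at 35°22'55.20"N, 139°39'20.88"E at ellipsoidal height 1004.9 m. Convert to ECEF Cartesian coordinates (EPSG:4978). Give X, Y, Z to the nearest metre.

WGS84: a = 6378137 m, e² = 0.006694380; N(φ) = a/√(1−e²sin²φ) = 6385306.696 m.
X = (N+h)·cosφ·cosλ = -3968479.124 m; Y = (N+h)·cosφ·sinλ = 3370781.721 m; Z = (N(1−e²)+h)·sinφ = 3673083.665 m.

X -3968479 m, Y 3370782 m, Z 3673084 m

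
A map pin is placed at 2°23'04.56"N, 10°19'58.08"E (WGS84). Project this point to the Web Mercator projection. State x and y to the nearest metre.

Web Mercator is spherical with R = a = 6378137 m.
x = R·λ = 6378137 × 0.180341381 = 1150242.034 m.
y = R·ln tan(π/4 + φ/2) = 6378137 × 0.041631142 = 265529.125 m.

x 1150242 m, y 265529 m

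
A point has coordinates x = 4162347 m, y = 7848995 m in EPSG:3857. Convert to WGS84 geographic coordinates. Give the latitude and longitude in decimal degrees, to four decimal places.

lat 57.4323°, lon 37.3910°

R = 6378137 m. λ = x/R = 37.39099928°.
φ = 2·arctan(exp(y/R)) − 90° = 2·arctan(3.42331) − 90° = 57.43229907°.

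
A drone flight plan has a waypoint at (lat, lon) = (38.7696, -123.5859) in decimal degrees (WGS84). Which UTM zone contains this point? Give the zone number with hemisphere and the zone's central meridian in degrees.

UTM zone = ⌊(λ + 180)/6⌋ + 1; -123.5859° ∈ [-126°, -120°) → zone 10.
Hemisphere: N (φ ≥ 0).
Central meridian λ₀ = 6×10 − 183 = -123°.

Zone 10N, central meridian -123°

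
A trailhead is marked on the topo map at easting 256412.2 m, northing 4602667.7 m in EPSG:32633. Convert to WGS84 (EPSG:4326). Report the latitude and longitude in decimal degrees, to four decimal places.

Zone 33N: λ₀ = 15°, k₀ = 0.9996, false easting 500000 m.
Meridian distance M = (N − FN)/k₀ = 4604509.5 m.
Inverse transverse Mercator on WGS84 gives φ = 41.53860024°, λ = 12.07989947°.

lat 41.5386°, lon 12.0799°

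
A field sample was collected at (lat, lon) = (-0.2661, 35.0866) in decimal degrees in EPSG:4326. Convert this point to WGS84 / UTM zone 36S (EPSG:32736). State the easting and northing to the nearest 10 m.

E 732240 m, N 9970570 m

Zone 36 central meridian λ₀ = 6×36 − 183 = 33°; Δλ = +2.0866°.
Transverse Mercator on WGS84 with k₀ = 0.9996 gives E = 732235.535 m, N = 9970568.306 m.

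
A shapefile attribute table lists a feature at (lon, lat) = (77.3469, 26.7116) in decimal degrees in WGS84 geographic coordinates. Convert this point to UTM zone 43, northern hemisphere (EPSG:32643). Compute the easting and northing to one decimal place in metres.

E 733478.4 m, N 2956643.1 m

Zone 43 central meridian λ₀ = 6×43 − 183 = 75°; Δλ = +2.3469°.
Transverse Mercator on WGS84 with k₀ = 0.9996 gives E = 733478.368 m, N = 2956643.136 m.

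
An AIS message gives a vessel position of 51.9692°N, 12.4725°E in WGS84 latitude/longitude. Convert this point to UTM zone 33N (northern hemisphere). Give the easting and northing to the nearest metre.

E 326380 m, N 5760630 m

Zone 33 central meridian λ₀ = 6×33 − 183 = 15°; Δλ = -2.5275°.
Transverse Mercator on WGS84 with k₀ = 0.9996 gives E = 326380.219 m, N = 5760629.811 m.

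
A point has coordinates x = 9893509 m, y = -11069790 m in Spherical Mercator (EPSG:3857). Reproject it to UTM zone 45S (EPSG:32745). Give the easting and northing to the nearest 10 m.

Web Mercator inverse (R = 6378137 m) → φ = -70.00330056°, λ = 88.87490348°.
UTM 45S forward: E = 571546.339 m, N = 2232658.633 m.

E 571550 m, N 2232660 m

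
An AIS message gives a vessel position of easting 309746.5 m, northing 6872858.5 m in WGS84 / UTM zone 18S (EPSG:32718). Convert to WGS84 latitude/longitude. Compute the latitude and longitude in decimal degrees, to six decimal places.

Zone 18S: λ₀ = -75°, k₀ = 0.9996, false easting 500000 m, false northing 10000000 m.
Meridian distance M = (N − FN)/k₀ = -3128392.9 m.
Inverse transverse Mercator on WGS84 gives φ = -28.25650019°, λ = -76.93940044°.

lat -28.256500°, lon -76.939400°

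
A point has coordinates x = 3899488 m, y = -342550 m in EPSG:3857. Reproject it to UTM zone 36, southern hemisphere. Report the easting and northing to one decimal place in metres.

E 725578.5 m, N 9659824.9 m

Web Mercator inverse (R = 6378137 m) → φ = -3.07570075°, λ = 35.02969671°.
UTM 36S forward: E = 725578.489 m, N = 9659824.926 m.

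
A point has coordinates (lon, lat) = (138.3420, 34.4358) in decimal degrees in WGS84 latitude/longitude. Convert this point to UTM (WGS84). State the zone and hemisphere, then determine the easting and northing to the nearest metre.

Zone 54N: E 255768 m, N 3813683 m

Longitude 138.3420° lies in the 6° band [138°, 144°), giving zone 54; latitude is north of the equator, so 54N.
Zone 54 central meridian λ₀ = 6×54 − 183 = 141°; Δλ = -2.6580°.
Transverse Mercator on WGS84 with k₀ = 0.9996 gives E = 255768.238 m, N = 3813683.197 m.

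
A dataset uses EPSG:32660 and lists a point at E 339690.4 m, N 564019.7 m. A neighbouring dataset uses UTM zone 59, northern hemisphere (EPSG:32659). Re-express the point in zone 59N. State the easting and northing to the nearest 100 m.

UTM 60N → geographic: φ = 5.10110026°, λ = 175.55379991°.
UTM 59N (λ₀ = 171°) forward: E = 1005257.650 m, N = 565627.898 m.

E 1005300 m, N 565600 m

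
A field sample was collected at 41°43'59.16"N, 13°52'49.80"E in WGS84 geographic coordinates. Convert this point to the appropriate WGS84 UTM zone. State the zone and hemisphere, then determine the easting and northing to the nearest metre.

Longitude 13.8805° lies in the 6° band [12°, 18°), giving zone 33; latitude is north of the equator, so 33N.
Zone 33 central meridian λ₀ = 6×33 − 183 = 15°; Δλ = -1.1195°.
Transverse Mercator on WGS84 with k₀ = 0.9996 gives E = 406898.566 m, N = 4620748.810 m.

Zone 33N: E 406899 m, N 4620749 m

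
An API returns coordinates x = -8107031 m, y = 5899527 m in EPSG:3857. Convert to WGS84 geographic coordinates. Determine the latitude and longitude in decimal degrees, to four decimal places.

lat 46.7387°, lon -72.8267°

R = 6378137 m. λ = x/R = -72.82669856°.
φ = 2·arctan(exp(y/R)) − 90° = 2·arctan(2.52177) − 90° = 46.73869957°.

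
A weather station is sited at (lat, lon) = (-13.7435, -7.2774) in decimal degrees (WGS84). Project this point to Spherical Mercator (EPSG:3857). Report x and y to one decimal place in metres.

Web Mercator is spherical with R = a = 6378137 m.
x = R·λ = 6378137 × -0.127014591 = -810116.462 m.
y = R·ln tan(π/4 + φ/2) = 6378137 × -0.242203215 = -1544805.287 m.

x -810116.5 m, y -1544805.3 m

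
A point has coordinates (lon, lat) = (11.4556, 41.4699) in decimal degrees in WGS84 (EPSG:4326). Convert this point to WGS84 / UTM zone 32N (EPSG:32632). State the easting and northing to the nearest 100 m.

Zone 32 central meridian λ₀ = 6×32 − 183 = 9°; Δλ = +2.4556°.
Transverse Mercator on WGS84 with k₀ = 0.9996 gives E = 705053.883 m, N = 4593833.417 m.

E 705100 m, N 4593800 m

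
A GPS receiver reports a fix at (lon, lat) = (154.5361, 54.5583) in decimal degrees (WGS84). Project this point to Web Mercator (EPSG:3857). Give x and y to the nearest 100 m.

x 17202900 m, y 7276600 m

Web Mercator is spherical with R = a = 6378137 m.
x = R·λ = 6378137 × 2.697163758 = 17202879.961 m.
y = R·ln tan(π/4 + φ/2) = 6378137 × 1.140867432 = 7276608.782 m.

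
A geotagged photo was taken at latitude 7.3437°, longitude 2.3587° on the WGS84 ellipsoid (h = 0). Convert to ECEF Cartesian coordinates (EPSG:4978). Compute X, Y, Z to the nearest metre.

WGS84: a = 6378137 m, e² = 0.006694380; N(φ) = a/√(1−e²sin²φ) = 6378485.831 m.
X = (N+h)·cosφ·cosλ = 6320804.839 m; Y = (N+h)·cosφ·sinλ = 260356.179 m; Z = (N(1−e²)+h)·sinφ = 809847.102 m.

X 6320805 m, Y 260356 m, Z 809847 m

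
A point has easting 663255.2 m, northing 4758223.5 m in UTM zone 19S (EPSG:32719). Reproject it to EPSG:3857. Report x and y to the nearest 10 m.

x -7440610 m, y -5992670 m

Unproject from UTM 19S (λ₀ = -69°) → φ = -47.30910008°, λ = -66.84009948°.
Web Mercator (R = 6378137 m): x = -7440605.839 m, y = -5992673.825 m.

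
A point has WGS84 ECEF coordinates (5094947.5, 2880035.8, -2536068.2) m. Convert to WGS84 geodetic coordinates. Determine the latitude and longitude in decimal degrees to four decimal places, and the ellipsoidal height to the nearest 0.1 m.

λ = atan2(Y, X) = 29.47829975°; p = √(X²+Y²) = 5852614.5 m.
Bowring's method on WGS84 (a = 6378137 m, b = 6356752.314 m) gives φ = -23.56880015°, h = 3716.866 m.

lat -23.5688°, lon 29.4783°, h 3716.9 m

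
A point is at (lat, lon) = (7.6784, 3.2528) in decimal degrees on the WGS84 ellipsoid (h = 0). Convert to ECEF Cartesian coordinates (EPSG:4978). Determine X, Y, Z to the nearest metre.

X 6311142 m, Y 358682 m, Z 846545 m

WGS84: a = 6378137 m, e² = 0.006694380; N(φ) = a/√(1−e²sin²φ) = 6378518.160 m.
X = (N+h)·cosφ·cosλ = 6311141.780 m; Y = (N+h)·cosφ·sinλ = 358682.017 m; Z = (N(1−e²)+h)·sinφ = 846545.006 m.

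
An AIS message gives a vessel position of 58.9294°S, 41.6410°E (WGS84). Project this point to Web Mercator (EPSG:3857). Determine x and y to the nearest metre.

Web Mercator is spherical with R = a = 6378137 m.
x = R·λ = 6378137 × 0.726772554 = 4635454.916 m.
y = R·ln tan(π/4 + φ/2) = 6378137 × -1.280176819 = -8165143.138 m.

x 4635455 m, y -8165143 m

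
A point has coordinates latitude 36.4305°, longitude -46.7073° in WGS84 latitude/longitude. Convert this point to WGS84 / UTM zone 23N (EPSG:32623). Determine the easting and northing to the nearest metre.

Zone 23 central meridian λ₀ = 6×23 − 183 = -45°; Δλ = -1.7073°.
Transverse Mercator on WGS84 with k₀ = 0.9996 gives E = 346959.032 m, N = 4033053.213 m.

E 346959 m, N 4033053 m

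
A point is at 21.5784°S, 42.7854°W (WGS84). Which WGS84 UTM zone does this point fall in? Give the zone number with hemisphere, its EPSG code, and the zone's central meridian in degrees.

UTM zone = ⌊(λ + 180)/6⌋ + 1; -42.7854° ∈ [-48°, -42°) → zone 23.
Hemisphere: S (φ < 0).
Central meridian λ₀ = 6×23 − 183 = -45°.
EPSG code: 32723.

Zone 23S (EPSG:32723), central meridian -45°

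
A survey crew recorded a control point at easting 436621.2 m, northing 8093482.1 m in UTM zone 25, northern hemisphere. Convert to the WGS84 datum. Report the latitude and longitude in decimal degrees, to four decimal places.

lat 72.9281°, lon -34.9345°

Zone 25N: λ₀ = -33°, k₀ = 0.9996, false easting 500000 m.
Meridian distance M = (N − FN)/k₀ = 8096720.8 m.
Inverse transverse Mercator on WGS84 gives φ = 72.92810014°, λ = -34.93449872°.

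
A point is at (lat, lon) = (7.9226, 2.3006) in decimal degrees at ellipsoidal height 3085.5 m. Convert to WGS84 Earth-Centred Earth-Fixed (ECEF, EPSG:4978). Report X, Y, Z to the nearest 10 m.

X 6315620 m, Y 253730 m, Z 873730 m

WGS84: a = 6378137 m, e² = 0.006694380; N(φ) = a/√(1−e²sin²φ) = 6378542.636 m.
X = (N+h)·cosφ·cosλ = 6315621.936 m; Y = (N+h)·cosφ·sinλ = 253727.824 m; Z = (N(1−e²)+h)·sinφ = 873727.604 m.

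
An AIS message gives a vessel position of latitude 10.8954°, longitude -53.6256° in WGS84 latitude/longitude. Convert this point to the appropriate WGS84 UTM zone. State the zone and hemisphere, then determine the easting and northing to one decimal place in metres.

Longitude -53.6256° lies in the 6° band [-54°, -48°), giving zone 22; latitude is north of the equator, so 22N.
Zone 22 central meridian λ₀ = 6×22 − 183 = -51°; Δλ = -2.6256°.
Transverse Mercator on WGS84 with k₀ = 0.9996 gives E = 212974.793 m, N = 1205657.520 m.

Zone 22N: E 212974.8 m, N 1205657.5 m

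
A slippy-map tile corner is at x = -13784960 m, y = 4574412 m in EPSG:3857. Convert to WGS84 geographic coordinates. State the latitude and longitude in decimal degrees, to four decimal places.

lat 37.9645°, lon -123.8324°

R = 6378137 m. λ = x/R = -123.83240259°.
φ = 2·arctan(exp(y/R)) − 90° = 2·arctan(2.04869) − 90° = 37.96449953°.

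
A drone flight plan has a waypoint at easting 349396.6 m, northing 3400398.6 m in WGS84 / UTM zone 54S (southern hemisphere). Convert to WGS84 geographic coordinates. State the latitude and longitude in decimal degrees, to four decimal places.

lat -59.5077°, lon 138.3389°

Zone 54S: λ₀ = 141°, k₀ = 0.9996, false easting 500000 m, false northing 10000000 m.
Meridian distance M = (N − FN)/k₀ = -6602242.3 m.
Inverse transverse Mercator on WGS84 gives φ = -59.50769968°, λ = 138.33890008°.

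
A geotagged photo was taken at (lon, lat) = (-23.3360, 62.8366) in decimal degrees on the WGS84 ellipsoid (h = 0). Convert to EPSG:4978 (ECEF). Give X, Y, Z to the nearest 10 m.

X 2680730 m, Y -1156500 m, Z 5651690 m

WGS84: a = 6378137 m, e² = 0.006694380; N(φ) = a/√(1−e²sin²φ) = 6395103.788 m.
X = (N+h)·cosφ·cosλ = 2680728.332 m; Y = (N+h)·cosφ·sinλ = -1156501.313 m; Z = (N(1−e²)+h)·sinφ = 5651686.639 m.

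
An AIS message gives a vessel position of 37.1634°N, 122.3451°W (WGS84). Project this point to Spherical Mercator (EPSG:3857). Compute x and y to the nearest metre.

x -13619394 m, y 4461907 m

Web Mercator is spherical with R = a = 6378137 m.
x = R·λ = 6378137 × -2.135324819 = -13619394.233 m.
y = R·ln tan(π/4 + φ/2) = 6378137 × 0.699562769 = 4461907.179 m.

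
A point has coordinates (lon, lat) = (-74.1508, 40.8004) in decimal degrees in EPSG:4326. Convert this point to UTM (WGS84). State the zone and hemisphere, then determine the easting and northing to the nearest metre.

Longitude -74.1508° lies in the 6° band [-78°, -72°), giving zone 18; latitude is north of the equator, so 18N.
Zone 18 central meridian λ₀ = 6×18 − 183 = -75°; Δλ = +0.8492°.
Transverse Mercator on WGS84 with k₀ = 0.9996 gives E = 571634.425 m, N = 4516946.844 m.

Zone 18N: E 571634 m, N 4516947 m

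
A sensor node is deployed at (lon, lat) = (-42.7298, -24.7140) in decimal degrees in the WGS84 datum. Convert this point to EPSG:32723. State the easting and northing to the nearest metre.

Zone 23 central meridian λ₀ = 6×23 − 183 = -45°; Δλ = +2.2702°.
Transverse Mercator on WGS84 with k₀ = 0.9996 gives E = 729652.022 m, N = 7264817.175 m.

E 729652 m, N 7264817 m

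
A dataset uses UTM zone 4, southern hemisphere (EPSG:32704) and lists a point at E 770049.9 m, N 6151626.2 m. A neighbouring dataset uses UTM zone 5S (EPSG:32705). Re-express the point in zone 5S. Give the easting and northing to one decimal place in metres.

E 220736.9 m, N 6151351.0 m

UTM 4S → geographic: φ = -34.74180016°, λ = -156.05030019°.
UTM 5S (λ₀ = -153°) forward: E = 220736.948 m, N = 6151351.037 m.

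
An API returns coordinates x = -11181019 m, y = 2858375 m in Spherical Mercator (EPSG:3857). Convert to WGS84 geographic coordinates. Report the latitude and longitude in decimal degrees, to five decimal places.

lat 24.85850°, lon -100.44080°

R = 6378137 m. λ = x/R = -100.44080260°.
φ = 2·arctan(exp(y/R)) − 90° = 2·arctan(1.56542) − 90° = 24.85850391°.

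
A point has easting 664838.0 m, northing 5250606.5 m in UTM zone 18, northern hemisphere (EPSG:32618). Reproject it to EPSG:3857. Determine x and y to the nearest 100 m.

Unproject from UTM 18N (λ₀ = -75°) → φ = 47.38810014°, λ = -72.81589979°.
Web Mercator (R = 6378137 m): x = -8105828.886 m, y = 6005653.576 m.

x -8105800 m, y 6005700 m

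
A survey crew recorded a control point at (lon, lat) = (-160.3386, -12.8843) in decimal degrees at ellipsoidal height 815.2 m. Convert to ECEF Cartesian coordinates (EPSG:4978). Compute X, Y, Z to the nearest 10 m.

WGS84: a = 6378137 m, e² = 0.006694380; N(φ) = a/√(1−e²sin²φ) = 6379198.760 m.
X = (N+h)·cosφ·cosλ = -5856774.250 m; Y = (N+h)·cosφ·sinλ = -2092578.320 m; Z = (N(1−e²)+h)·sinφ = -1413112.256 m.

X -5856770 m, Y -2092580 m, Z -1413110 m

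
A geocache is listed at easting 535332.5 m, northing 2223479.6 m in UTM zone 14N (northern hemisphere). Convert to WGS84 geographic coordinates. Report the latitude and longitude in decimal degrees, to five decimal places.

lat 20.10810°, lon -98.66200°

Zone 14N: λ₀ = -99°, k₀ = 0.9996, false easting 500000 m.
Meridian distance M = (N − FN)/k₀ = 2224369.3 m.
Inverse transverse Mercator on WGS84 gives φ = 20.10810039°, λ = -98.66200025°.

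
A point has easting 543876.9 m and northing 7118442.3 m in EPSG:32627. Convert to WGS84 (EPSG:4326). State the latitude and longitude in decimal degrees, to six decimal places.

lat 64.189500°, lon -20.096800°

Zone 27N: λ₀ = -21°, k₀ = 0.9996, false easting 500000 m.
Meridian distance M = (N − FN)/k₀ = 7121290.8 m.
Inverse transverse Mercator on WGS84 gives φ = 64.18950010°, λ = -20.09680022°.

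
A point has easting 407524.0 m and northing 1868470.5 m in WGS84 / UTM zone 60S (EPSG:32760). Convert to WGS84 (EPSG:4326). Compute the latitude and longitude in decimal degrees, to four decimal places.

lat -73.2584°, lon 174.1228°

Zone 60S: λ₀ = 177°, k₀ = 0.9996, false easting 500000 m, false northing 10000000 m.
Meridian distance M = (N − FN)/k₀ = -8134783.4 m.
Inverse transverse Mercator on WGS84 gives φ = -73.25840024°, λ = 174.12280065°.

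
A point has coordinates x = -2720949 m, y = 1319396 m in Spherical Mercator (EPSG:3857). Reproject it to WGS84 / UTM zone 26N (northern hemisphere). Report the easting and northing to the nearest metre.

Web Mercator inverse (R = 6378137 m) → φ = 11.76869828°, λ = -24.44270074°.
UTM 26N forward: E = 778705.782 m, N = 1302246.171 m.

E 778706 m, N 1302246 m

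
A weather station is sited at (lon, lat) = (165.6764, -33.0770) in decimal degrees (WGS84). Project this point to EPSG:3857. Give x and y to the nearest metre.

Web Mercator is spherical with R = a = 6378137 m.
x = R·λ = 6378137 × 2.891598673 = 18443012.484 m.
y = R·ln tan(π/4 + φ/2) = 6378137 × -0.612330668 = -3905528.891 m.

x 18443012 m, y -3905529 m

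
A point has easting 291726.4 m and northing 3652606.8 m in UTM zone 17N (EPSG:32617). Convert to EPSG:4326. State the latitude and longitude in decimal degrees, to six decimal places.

lat 32.992000°, lon -83.229100°

Zone 17N: λ₀ = -81°, k₀ = 0.9996, false easting 500000 m.
Meridian distance M = (N − FN)/k₀ = 3654068.4 m.
Inverse transverse Mercator on WGS84 gives φ = 32.99199957°, λ = -83.22910024°.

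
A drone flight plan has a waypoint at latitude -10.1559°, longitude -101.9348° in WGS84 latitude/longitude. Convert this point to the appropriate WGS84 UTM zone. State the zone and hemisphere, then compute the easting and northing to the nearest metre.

Zone 14S: E 178381 m, N 8875897 m

Longitude -101.9348° lies in the 6° band [-102°, -96°), giving zone 14; latitude is south of the equator, so 14S.
Zone 14 central meridian λ₀ = 6×14 − 183 = -99°; Δλ = -2.9348°.
Transverse Mercator on WGS84 with k₀ = 0.9996 gives E = 178380.795 m, N = 8875897.224 m.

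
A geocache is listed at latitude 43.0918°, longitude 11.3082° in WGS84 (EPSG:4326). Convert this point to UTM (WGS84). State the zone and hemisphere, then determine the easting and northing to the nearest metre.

Longitude 11.3082° lies in the 6° band [6°, 12°), giving zone 32; latitude is north of the equator, so 32N.
Zone 32 central meridian λ₀ = 6×32 − 183 = 9°; Δλ = +2.3082°.
Transverse Mercator on WGS84 with k₀ = 0.9996 gives E = 687860.717 m, N = 4773594.986 m.

Zone 32N: E 687861 m, N 4773595 m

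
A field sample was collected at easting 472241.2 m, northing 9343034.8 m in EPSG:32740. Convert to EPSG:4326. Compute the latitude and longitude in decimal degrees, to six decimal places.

lat -5.943500°, lon 56.749200°

Zone 40S: λ₀ = 57°, k₀ = 0.9996, false easting 500000 m, false northing 10000000 m.
Meridian distance M = (N − FN)/k₀ = -657228.1 m.
Inverse transverse Mercator on WGS84 gives φ = -5.94349971°, λ = 56.74920023°.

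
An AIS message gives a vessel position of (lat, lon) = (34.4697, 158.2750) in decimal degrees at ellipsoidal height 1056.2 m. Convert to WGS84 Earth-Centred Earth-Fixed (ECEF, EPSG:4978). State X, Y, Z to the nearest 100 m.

WGS84: a = 6378137 m, e² = 0.006694380; N(φ) = a/√(1−e²sin²φ) = 6384986.529 m.
X = (N+h)·cosφ·cosλ = -4890863.258 m; Y = (N+h)·cosφ·sinλ = 1948783.301 m; Z = (N(1−e²)+h)·sinφ = 3590119.150 m.

X -4890900 m, Y 1948800 m, Z 3590100 m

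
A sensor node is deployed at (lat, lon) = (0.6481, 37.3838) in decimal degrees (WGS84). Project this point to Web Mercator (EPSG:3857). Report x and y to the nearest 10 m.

x 4161550 m, y 72150 m

Web Mercator is spherical with R = a = 6378137 m.
x = R·λ = 6378137 × 0.652470397 = 4161545.580 m.
y = R·ln tan(π/4 + φ/2) = 6378137 × 0.011311720 = 72147.701 m.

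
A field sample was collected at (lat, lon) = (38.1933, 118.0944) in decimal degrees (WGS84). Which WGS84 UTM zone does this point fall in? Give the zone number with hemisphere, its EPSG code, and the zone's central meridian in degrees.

Zone 50N (EPSG:32650), central meridian 117°

UTM zone = ⌊(λ + 180)/6⌋ + 1; 118.0944° ∈ [114°, 120°) → zone 50.
Hemisphere: N (φ ≥ 0).
Central meridian λ₀ = 6×50 − 183 = 117°.
EPSG code: 32650.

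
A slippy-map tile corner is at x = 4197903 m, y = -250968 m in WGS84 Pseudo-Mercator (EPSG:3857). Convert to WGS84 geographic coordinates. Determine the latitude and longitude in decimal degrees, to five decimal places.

lat -2.25390°, lon 37.71040°

R = 6378137 m. λ = x/R = 37.71040426°.
φ = 2·arctan(exp(y/R)) − 90° = 2·arctan(0.96142) − 90° = -2.25390237°.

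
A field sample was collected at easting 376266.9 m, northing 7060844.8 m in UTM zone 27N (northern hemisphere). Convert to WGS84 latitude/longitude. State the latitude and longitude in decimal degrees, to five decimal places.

Zone 27N: λ₀ = -21°, k₀ = 0.9996, false easting 500000 m.
Meridian distance M = (N − FN)/k₀ = 7063670.3 m.
Inverse transverse Mercator on WGS84 gives φ = 63.65369972°, λ = -23.49930073°.

lat 63.65370°, lon -23.49930°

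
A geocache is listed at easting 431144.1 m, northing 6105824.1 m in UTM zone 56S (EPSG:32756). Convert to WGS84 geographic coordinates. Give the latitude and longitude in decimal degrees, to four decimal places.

lat -35.1882°, lon 152.2437°

Zone 56S: λ₀ = 153°, k₀ = 0.9996, false easting 500000 m, false northing 10000000 m.
Meridian distance M = (N − FN)/k₀ = -3895734.2 m.
Inverse transverse Mercator on WGS84 gives φ = -35.18819961°, λ = 152.24370018°.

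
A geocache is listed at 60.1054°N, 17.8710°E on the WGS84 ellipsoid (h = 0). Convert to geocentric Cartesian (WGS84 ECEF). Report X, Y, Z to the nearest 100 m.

WGS84: a = 6378137 m, e² = 0.006694380; N(φ) = a/√(1−e²sin²φ) = 6394243.407 m.
X = (N+h)·cosφ·cosλ = 3033159.670 m; Y = (N+h)·cosφ·sinλ = 977988.777 m; Z = (N(1−e²)+h)·sinφ = 5506339.251 m.

X 3033200 m, Y 978000 m, Z 5506300 m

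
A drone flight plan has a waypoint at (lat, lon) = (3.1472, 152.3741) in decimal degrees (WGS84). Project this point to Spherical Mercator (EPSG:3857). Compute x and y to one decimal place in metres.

x 16962207.2 m, y 350521.0 m

Web Mercator is spherical with R = a = 6378137 m.
x = R·λ = 6378137 × 2.659429740 = 16962207.222 m.
y = R·ln tan(π/4 + φ/2) = 6378137 × 0.054956645 = 350521.011 m.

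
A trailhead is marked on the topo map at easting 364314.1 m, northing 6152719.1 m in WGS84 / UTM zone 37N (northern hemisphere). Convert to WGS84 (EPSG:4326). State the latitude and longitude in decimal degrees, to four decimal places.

Zone 37N: λ₀ = 39°, k₀ = 0.9996, false easting 500000 m.
Meridian distance M = (N − FN)/k₀ = 6155181.2 m.
Inverse transverse Mercator on WGS84 gives φ = 55.50169963°, λ = 36.85179955°.

lat 55.5017°, lon 36.8518°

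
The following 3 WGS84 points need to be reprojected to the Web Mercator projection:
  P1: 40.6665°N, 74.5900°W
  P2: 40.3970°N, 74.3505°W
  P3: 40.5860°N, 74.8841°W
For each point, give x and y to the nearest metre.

Web Mercator: x = R·λ, y = R·ln tan(π/4+φ/2), R = 6378137 m.
P1 (40.6665°, -74.5900°) → (-8303320.818, 4963274.245) m.
P2 (40.3970°, -74.3505°) → (-8276659.800, 4923802.066) m.
P3 (40.5860°, -74.8841°) → (-8336059.881, 4951467.211) m.

P1: x -8303321 m, y 4963274 m; P2: x -8276660 m, y 4923802 m; P3: x -8336060 m, y 4951467 m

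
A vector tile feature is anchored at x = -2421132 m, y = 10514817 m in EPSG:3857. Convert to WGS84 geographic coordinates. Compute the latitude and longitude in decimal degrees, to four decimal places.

R = 6378137 m. λ = x/R = -21.74939880°.
φ = 2·arctan(exp(y/R)) − 90° = 2·arctan(5.19955) − 90° = 68.22710138°.

lat 68.2271°, lon -21.7494°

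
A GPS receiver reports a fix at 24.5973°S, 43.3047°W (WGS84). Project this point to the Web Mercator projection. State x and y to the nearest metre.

Web Mercator is spherical with R = a = 6378137 m.
x = R·λ = 6378137 × -0.755809597 = -4820657.153 m.
y = R·ln tan(π/4 + φ/2) = 6378137 × -0.443132920 = -2826362.475 m.

x -4820657 m, y -2826362 m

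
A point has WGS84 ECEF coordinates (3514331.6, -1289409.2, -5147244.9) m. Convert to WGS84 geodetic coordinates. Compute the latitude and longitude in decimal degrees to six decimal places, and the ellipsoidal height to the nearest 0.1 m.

λ = atan2(Y, X) = -20.14810062°; p = √(X²+Y²) = 3743407.9 m.
Bowring's method on WGS84 (a = 6378137 m, b = 6356752.314 m) gives φ = -54.15579994°, h = 403.467 m.

lat -54.155800°, lon -20.148101°, h 403.5 m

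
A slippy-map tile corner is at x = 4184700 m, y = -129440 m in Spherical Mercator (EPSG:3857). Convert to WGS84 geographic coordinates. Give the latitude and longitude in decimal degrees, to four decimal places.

lat -1.1627°, lon 37.5918°

R = 6378137 m. λ = x/R = 37.59179969°.
φ = 2·arctan(exp(y/R)) − 90° = 2·arctan(0.97991) − 90° = -1.16269949°.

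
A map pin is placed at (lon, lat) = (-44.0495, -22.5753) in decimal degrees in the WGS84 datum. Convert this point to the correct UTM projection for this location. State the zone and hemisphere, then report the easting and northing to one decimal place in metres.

Zone 23S: E 597713.9 m, N 7503182.0 m

Longitude -44.0495° lies in the 6° band [-48°, -42°), giving zone 23; latitude is south of the equator, so 23S.
Zone 23 central meridian λ₀ = 6×23 − 183 = -45°; Δλ = +0.9505°.
Transverse Mercator on WGS84 with k₀ = 0.9996 gives E = 597713.947 m, N = 7503181.980 m.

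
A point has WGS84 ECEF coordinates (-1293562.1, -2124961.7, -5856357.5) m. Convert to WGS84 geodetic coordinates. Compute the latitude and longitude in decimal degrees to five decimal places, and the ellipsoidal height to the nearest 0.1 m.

λ = atan2(Y, X) = -121.33080092°; p = √(X²+Y²) = 2487722.9 m.
Bowring's method on WGS84 (a = 6378137 m, b = 6356752.314 m) gives φ = -67.12279964°, h = 2829.171 m.

lat -67.12280°, lon -121.33080°, h 2829.2 m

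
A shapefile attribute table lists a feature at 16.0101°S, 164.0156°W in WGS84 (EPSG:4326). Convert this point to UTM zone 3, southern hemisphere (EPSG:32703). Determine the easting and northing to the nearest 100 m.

Zone 3 central meridian λ₀ = 6×3 − 183 = -165°; Δλ = +0.9844°.
Transverse Mercator on WGS84 with k₀ = 0.9996 gives E = 605321.634 m, N = 8229697.859 m.

E 605300 m, N 8229700 m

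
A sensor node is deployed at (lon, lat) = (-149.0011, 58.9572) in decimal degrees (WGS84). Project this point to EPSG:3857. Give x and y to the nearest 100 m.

x -16586700 m, y 8171100 m

Web Mercator is spherical with R = a = 6378137 m.
x = R·λ = 6378137 × -2.600559784 = -16586726.580 m.
y = R·ln tan(π/4 + φ/2) = 6378137 × 1.281117340 = 8171141.908 m.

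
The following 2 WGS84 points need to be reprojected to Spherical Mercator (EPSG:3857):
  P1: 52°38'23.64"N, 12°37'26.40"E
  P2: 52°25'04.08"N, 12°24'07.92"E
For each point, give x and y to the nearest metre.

P1: x 1405297 m, y 6916665 m; P2: x 1380607 m, y 6876024 m

Web Mercator: x = R·λ, y = R·ln tan(π/4+φ/2), R = 6378137 m.
P1 (52.6399°, 12.6240°) → (1405297.252, 6916664.969) m.
P2 (52.4178°, 12.4022°) → (1380606.589, 6876024.475) m.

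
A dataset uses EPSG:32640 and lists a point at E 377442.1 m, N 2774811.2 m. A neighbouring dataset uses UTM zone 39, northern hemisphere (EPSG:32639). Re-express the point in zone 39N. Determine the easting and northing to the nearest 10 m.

E 982860 m, N 2782820 m

UTM 40N → geographic: φ = 25.08410026°, λ = 55.78469990°.
UTM 39N (λ₀ = 51°) forward: E = 982855.407 m, N = 2782820.760 m.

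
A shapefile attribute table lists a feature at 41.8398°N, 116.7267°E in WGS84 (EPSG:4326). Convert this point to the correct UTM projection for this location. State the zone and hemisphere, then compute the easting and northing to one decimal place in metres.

Zone 50N: E 477309.3 m, N 4632025.8 m

Longitude 116.7267° lies in the 6° band [114°, 120°), giving zone 50; latitude is north of the equator, so 50N.
Zone 50 central meridian λ₀ = 6×50 − 183 = 117°; Δλ = -0.2733°.
Transverse Mercator on WGS84 with k₀ = 0.9996 gives E = 477309.253 m, N = 4632025.7505 m.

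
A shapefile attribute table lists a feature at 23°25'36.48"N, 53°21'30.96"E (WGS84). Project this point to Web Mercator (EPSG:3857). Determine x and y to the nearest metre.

x 5939852 m, y 2683715 m

Web Mercator is spherical with R = a = 6378137 m.
x = R·λ = 6378137 × 0.931283254 = 5939852.181 m.
y = R·ln tan(π/4 + φ/2) = 6378137 × 0.420767872 = 2683715.130 m.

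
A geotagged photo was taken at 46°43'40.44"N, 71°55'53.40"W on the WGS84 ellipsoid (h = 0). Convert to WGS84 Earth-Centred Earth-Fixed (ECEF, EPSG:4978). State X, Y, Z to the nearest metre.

WGS84: a = 6378137 m, e² = 0.006694380; N(φ) = a/√(1−e²sin²φ) = 6389485.071 m.
X = (N+h)·cosφ·cosλ = 1358399.639 m; Y = (N+h)·cosφ·sinλ = -4163779.426 m; Z = (N(1−e²)+h)·sinφ = 4621082.661 m.

X 1358400 m, Y -4163779 m, Z 4621083 m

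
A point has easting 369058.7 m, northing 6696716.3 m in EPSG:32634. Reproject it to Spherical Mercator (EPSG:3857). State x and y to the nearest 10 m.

Unproject from UTM 34N (λ₀ = 21°) → φ = 60.38560003°, λ = 18.62439936°.
Web Mercator (R = 6378137 m): x = 2073258.653 m, y = 8486092.429 m.

x 2073260 m, y 8486090 m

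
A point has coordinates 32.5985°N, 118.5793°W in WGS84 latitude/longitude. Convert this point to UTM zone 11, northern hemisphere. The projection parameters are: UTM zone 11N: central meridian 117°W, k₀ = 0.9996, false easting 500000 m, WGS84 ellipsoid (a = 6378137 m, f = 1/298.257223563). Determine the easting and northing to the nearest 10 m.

E 351800 m, N 3607880 m

Zone 11 central meridian λ₀ = 6×11 − 183 = -117°; Δλ = -1.5793°.
Transverse Mercator on WGS84 with k₀ = 0.9996 gives E = 351795.863 m, N = 3607878.637 m.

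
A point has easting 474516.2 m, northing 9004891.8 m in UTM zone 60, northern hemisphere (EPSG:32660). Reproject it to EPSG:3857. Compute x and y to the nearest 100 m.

Unproject from UTM 60N (λ₀ = 177°) → φ = 81.10180034°, λ = 175.52410113°.
Web Mercator (R = 6378137 m): x = 19539253.559 m, y = 16286652.091 m.

x 19539300 m, y 16286700 m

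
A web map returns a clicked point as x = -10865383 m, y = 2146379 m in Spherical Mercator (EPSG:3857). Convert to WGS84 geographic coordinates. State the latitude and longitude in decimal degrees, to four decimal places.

R = 6378137 m. λ = x/R = -97.60539617°.
φ = 2·arctan(exp(y/R)) − 90° = 2·arctan(1.40007) − 90° = 18.92730395°.

lat 18.9273°, lon -97.6054°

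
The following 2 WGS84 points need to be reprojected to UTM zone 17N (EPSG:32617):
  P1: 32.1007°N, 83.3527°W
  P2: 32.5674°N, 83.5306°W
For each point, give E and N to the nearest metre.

P1: E 277991 m, N 3554021 m; P2: E 262422 m, N 3606156 m

UTM zone 17N: λ₀ = -81°, k₀ = 0.9996.
P1 (32.1007°, -83.3527°) → (277990.773, 3554020.676) m.
P2 (32.5674°, -83.5306°) → (262422.277, 3606155.840) m.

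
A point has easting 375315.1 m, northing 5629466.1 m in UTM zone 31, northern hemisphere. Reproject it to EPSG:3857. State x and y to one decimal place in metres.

x 136978.6 m, y 6586608.6 m

Unproject from UTM 31N (λ₀ = 3°) → φ = 50.80350044°, λ = 1.23049938°.
Web Mercator (R = 6378137 m): x = 136978.564 m, y = 6586608.554 m.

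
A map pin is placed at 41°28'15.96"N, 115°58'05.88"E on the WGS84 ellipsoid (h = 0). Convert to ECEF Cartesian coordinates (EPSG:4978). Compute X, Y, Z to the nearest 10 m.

X -2095710 m, Y 4302880 m, Z 4201770 m

WGS84: a = 6378137 m, e² = 0.006694380; N(φ) = a/√(1−e²sin²φ) = 6387520.513 m.
X = (N+h)·cosφ·cosλ = -2095709.696 m; Y = (N+h)·cosφ·sinλ = 4302882.196 m; Z = (N(1−e²)+h)·sinφ = 4201767.777 m.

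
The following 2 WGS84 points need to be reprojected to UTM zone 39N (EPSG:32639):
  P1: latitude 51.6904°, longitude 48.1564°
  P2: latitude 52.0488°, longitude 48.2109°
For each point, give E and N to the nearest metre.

P1: E 303460 m, N 5730433 m; P2: E 308753 m, N 5770138 m

UTM zone 39N: λ₀ = 51°, k₀ = 0.9996.
P1 (51.6904°, 48.1564°) → (303460.114, 5730432.895) m.
P2 (52.0488°, 48.2109°) → (308753.393, 5770137.696) m.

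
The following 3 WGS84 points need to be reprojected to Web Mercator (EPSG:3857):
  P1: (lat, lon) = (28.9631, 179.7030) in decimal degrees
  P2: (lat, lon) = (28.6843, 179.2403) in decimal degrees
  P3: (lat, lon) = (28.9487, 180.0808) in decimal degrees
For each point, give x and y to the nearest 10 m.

P1: x 20004450 m, y 3370950 m; P2: x 19952940 m, y 3335530 m; P3: x 20046500 m, y 3369120 m

Web Mercator: x = R·λ, y = R·ln tan(π/4+φ/2), R = 6378137 m.
P1 (28.9631°, 179.7030°) → (20004446.454, 3370950.330) m.
P2 (28.6843°, 179.2403°) → (19952938.926, 3335525.534) m.
P3 (28.9487°, 180.0808°) → (20046502.958, 3369118.313) m.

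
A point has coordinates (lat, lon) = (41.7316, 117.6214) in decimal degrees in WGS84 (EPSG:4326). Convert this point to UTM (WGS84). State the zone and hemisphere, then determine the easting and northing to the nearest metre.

Longitude 117.6214° lies in the 6° band [114°, 120°), giving zone 50; latitude is north of the equator, so 50N.
Zone 50 central meridian λ₀ = 6×50 − 183 = 117°; Δλ = +0.6214°.
Transverse Mercator on WGS84 with k₀ = 0.9996 gives E = 551678.680 m, N = 4620163.323 m.

Zone 50N: E 551679 m, N 4620163 m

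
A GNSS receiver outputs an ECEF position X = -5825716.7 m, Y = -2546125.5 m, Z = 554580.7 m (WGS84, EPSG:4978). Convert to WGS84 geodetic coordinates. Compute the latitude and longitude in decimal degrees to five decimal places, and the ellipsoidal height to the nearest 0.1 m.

lat 5.01860°, lon -156.39230°, h 3975.6 m

λ = atan2(Y, X) = -156.39229964°; p = √(X²+Y²) = 6357808.6 m.
Bowring's method on WGS84 (a = 6378137 m, b = 6356752.314 m) gives φ = 5.01859976°, h = 3975.611 m.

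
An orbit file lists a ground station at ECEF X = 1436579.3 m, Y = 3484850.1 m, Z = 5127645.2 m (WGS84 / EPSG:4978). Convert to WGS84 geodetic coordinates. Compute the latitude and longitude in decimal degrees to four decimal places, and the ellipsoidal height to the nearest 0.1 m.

lat 53.8638°, lon 67.5968°, h -214.8 m

λ = atan2(Y, X) = 67.59679947°; p = √(X²+Y²) = 3769342.2 m.
Bowring's method on WGS84 (a = 6378137 m, b = 6356752.314 m) gives φ = 53.86379987°, h = -214.809 m.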